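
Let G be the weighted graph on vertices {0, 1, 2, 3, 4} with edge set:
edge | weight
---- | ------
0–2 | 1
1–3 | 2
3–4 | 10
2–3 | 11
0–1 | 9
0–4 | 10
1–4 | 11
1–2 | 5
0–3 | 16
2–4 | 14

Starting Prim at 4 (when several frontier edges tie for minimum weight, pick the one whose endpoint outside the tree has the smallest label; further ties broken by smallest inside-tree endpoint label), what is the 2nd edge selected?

0-2

Prim, starting at 4.
Step 1: frontier [0–4 10, 3–4 10, 1–4 11, 2–4 14] → take 0–4 (10); add 0.
Step 2: frontier [0–2 1, 0–1 9, 0–3 16, 3–4 10, 1–4 11, 2–4 14] → take 0–2 (1); add 2.
Step 3: frontier [0–1 9, 0–3 16, 1–2 5, 2–3 11, 3–4 10, 1–4 11] → take 1–2 (5); add 1.
Step 4: frontier [0–3 16, 1–3 2, 2–3 11, 3–4 10] → take 1–3 (2); add 3.
The 2nd edge added is 0–2.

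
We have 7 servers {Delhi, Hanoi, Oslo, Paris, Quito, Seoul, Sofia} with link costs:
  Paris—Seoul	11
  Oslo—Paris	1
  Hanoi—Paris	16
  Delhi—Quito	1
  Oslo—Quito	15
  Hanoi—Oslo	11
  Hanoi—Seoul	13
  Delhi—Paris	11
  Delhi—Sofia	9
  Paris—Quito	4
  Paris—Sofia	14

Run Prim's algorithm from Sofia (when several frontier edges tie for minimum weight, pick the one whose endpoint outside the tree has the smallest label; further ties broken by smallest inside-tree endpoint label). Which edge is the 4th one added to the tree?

Prim, starting at Sofia.
Step 1: frontier [Delhi—Sofia 9, Paris—Sofia 14] → take Delhi—Sofia (9); add Delhi.
Step 2: frontier [Delhi—Quito 1, Delhi—Paris 11, Paris—Sofia 14] → take Delhi—Quito (1); add Quito.
Step 3: frontier [Delhi—Paris 11, Paris—Quito 4, Oslo—Quito 15, Paris—Sofia 14] → take Paris—Quito (4); add Paris.
Step 4: frontier [Oslo—Paris 1, Paris—Seoul 11, Hanoi—Paris 16, Oslo—Quito 15] → take Oslo—Paris (1); add Oslo.
Step 5: frontier [Hanoi—Oslo 11, Paris—Seoul 11, Hanoi—Paris 16] → take Hanoi—Oslo (11); add Hanoi.
Step 6: frontier [Hanoi—Seoul 13, Paris—Seoul 11] → take Paris—Seoul (11); add Seoul.
The 4th edge added is Oslo—Paris.

Oslo-Paris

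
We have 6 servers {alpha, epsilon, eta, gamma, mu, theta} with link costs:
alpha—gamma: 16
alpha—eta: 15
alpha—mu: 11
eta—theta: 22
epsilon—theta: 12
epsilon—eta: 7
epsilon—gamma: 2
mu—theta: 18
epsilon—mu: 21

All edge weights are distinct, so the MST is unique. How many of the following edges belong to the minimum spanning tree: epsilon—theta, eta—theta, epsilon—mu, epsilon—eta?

2

Sort edges by weight, then run Kruskal:
epsilon—gamma (2): add — endpoints in different components.
epsilon—eta (7): add — endpoints in different components.
alpha—mu (11): add — endpoints in different components.
epsilon—theta (12): add — endpoints in different components.
alpha—eta (15): add — endpoints in different components.
MST edge set: {epsilon—gamma, epsilon—eta, alpha—mu, epsilon—theta, alpha—eta}.
Of the listed edges, {epsilon—theta, epsilon—eta} are in the MST → 2.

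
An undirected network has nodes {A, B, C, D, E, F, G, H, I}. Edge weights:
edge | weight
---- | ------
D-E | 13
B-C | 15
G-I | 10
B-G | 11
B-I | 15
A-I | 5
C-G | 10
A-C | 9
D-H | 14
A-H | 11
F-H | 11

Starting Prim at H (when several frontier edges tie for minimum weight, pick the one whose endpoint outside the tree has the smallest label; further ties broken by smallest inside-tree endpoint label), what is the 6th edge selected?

Grow the tree from H using Prim:
Step 1: frontier [A-H 11, F-H 11, D-H 14] → take A-H (11); add A.
Step 2: frontier [A-I 5, A-C 9, F-H 11, D-H 14] → take A-I (5); add I.
Step 3: frontier [A-C 9, F-H 11, D-H 14, G-I 10, B-I 15] → take A-C (9); add C.
Step 4: frontier [C-G 10, B-C 15, F-H 11, D-H 14, G-I 10, B-I 15] → take C-G (10); add G.
Step 5: frontier [B-C 15, B-G 11, F-H 11, D-H 14, B-I 15] → take B-G (11); add B.
Step 6: frontier [F-H 11, D-H 14] → take F-H (11); add F.
Step 7: frontier [D-H 14] → take D-H (14); add D.
Step 8: frontier [D-E 13] → take D-E (13); add E.
The 6th edge added is F-H.

F-H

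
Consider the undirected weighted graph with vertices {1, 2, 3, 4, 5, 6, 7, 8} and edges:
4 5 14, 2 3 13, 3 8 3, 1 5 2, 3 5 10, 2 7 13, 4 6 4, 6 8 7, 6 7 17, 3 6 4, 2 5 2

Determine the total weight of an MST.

38

Prim, starting at 2.
Step 1: frontier [2 5 2, 2 3 13, 2 7 13] → take 2 5 (2); add 5.
Step 2: frontier [2 3 13, 2 7 13, 1 5 2, 3 5 10, 4 5 14] → take 1 5 (2); add 1.
Step 3: frontier [2 3 13, 2 7 13, 3 5 10, 4 5 14] → take 3 5 (10); add 3.
Step 4: frontier [2 7 13, 3 8 3, 3 6 4, 4 5 14] → take 3 8 (3); add 8.
Step 5: frontier [2 7 13, 3 6 4, 4 5 14, 6 8 7] → take 3 6 (4); add 6.
Step 6: frontier [2 7 13, 4 5 14, 4 6 4, 6 7 17] → take 4 6 (4); add 4.
Step 7: frontier [2 7 13, 6 7 17] → take 2 7 (13); add 7.
MST edges: 2 5, 1 5, 3 5, 3 8, 3 6, 4 6, 2 7; total weight 2+2+10+3+4+4+13 = 38.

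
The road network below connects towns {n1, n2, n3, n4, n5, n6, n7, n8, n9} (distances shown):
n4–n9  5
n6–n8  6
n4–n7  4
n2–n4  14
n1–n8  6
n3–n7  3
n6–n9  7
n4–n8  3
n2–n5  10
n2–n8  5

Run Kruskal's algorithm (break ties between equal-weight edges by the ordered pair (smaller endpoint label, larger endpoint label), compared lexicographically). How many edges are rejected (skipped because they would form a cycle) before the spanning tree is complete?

Sort edges by weight, then run Kruskal:
n3–n7 (3): add — endpoints in different components.
n4–n8 (3): add — endpoints in different components.
n4–n7 (4): add — endpoints in different components.
n2–n8 (5): add — endpoints in different components.
n4–n9 (5): add — endpoints in different components.
n1–n8 (6): add — endpoints in different components.
n6–n8 (6): add — endpoints in different components.
n6–n9 (7): skip — n9 and n6 already connected.
n2–n5 (10): add — endpoints in different components.
Edges rejected before the tree was complete: 1.

1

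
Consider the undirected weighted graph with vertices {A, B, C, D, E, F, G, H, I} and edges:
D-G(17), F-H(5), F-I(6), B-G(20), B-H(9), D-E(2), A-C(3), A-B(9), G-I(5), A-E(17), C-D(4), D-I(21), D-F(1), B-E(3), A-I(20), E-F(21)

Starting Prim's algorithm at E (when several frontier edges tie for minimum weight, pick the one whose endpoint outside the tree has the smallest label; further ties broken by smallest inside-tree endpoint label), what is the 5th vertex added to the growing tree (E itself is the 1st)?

C

Prim, starting at E.
Step 1: cheapest edge leaving the tree is D-E (2); add D.
Step 2: cheapest edge leaving the tree is D-F (1); add F.
Step 3: cheapest edge leaving the tree is B-E (3); add B.
Step 4: cheapest edge leaving the tree is C-D (4); add C.
Step 5: cheapest edge leaving the tree is A-C (3); add A.
Step 6: cheapest edge leaving the tree is F-H (5); add H.
Step 7: cheapest edge leaving the tree is F-I (6); add I.
Step 8: cheapest edge leaving the tree is G-I (5); add G.
Vertex order: E, D, F, B, C, A, H, I, G. The 5th vertex is C.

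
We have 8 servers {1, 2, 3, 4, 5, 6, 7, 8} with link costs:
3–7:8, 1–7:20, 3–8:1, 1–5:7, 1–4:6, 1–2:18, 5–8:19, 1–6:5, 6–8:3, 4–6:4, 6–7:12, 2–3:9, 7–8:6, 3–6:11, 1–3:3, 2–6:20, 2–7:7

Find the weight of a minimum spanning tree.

Kruskal's algorithm — process edges by increasing weight (ties by edge label):
3–8 (1): add — endpoints in different components.
1–3 (3): add — endpoints in different components.
6–8 (3): add — endpoints in different components.
4–6 (4): add — endpoints in different components.
1–6 (5): skip — 1 and 6 already connected.
1–4 (6): skip — 1 and 4 already connected.
7–8 (6): add — endpoints in different components.
1–5 (7): add — endpoints in different components.
2–7 (7): add — endpoints in different components.
MST edges: 3–8, 1–3, 6–8, 4–6, 7–8, 1–5, 2–7; total weight 1+3+3+4+6+7+7 = 31.

31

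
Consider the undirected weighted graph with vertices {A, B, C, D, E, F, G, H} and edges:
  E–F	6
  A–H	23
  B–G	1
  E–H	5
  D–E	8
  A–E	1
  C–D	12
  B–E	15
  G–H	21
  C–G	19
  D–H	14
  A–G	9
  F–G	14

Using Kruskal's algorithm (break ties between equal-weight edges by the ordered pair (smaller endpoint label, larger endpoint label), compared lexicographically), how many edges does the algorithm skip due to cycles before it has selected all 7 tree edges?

0

Sort edges by weight, then run Kruskal:
A–E (1): add — endpoints in different components.
B–G (1): add — endpoints in different components.
E–H (5): add — endpoints in different components.
E–F (6): add — endpoints in different components.
D–E (8): add — endpoints in different components.
A–G (9): add — endpoints in different components.
C–D (12): add — endpoints in different components.
Edges rejected before the tree was complete: 0.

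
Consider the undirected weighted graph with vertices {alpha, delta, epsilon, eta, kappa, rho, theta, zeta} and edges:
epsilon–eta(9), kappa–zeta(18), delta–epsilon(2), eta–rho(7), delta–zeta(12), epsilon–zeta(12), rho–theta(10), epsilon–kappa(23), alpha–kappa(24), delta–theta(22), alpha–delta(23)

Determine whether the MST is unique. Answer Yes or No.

No

Sort edges by weight, then run Kruskal:
delta–epsilon (2): add — endpoints in different components.
eta–rho (7): add — endpoints in different components.
epsilon–eta (9): add — endpoints in different components.
rho–theta (10): add — endpoints in different components.
delta–zeta (12): add — endpoints in different components.
epsilon–zeta (12): skip — zeta and epsilon already connected.
kappa–zeta (18): add — endpoints in different components.
delta–theta (22): skip — delta and theta already connected.
alpha–delta (23): add — endpoints in different components.
Non-tree edge epsilon–zeta has weight 12, equal to the heaviest edge on its tree cycle — swapping gives another MST of the same weight. Not unique.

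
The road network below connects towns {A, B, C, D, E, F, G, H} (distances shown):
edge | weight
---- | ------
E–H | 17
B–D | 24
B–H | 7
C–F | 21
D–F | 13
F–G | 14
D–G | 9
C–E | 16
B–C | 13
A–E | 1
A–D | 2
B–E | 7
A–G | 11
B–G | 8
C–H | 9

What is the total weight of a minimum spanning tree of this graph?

Grow the tree from G using Prim:
Step 1: cheapest edge leaving the tree is B–G (8); add B.
Step 2: cheapest edge leaving the tree is B–E (7); add E.
Step 3: cheapest edge leaving the tree is A–E (1); add A.
Step 4: cheapest edge leaving the tree is A–D (2); add D.
Step 5: cheapest edge leaving the tree is B–H (7); add H.
Step 6: cheapest edge leaving the tree is C–H (9); add C.
Step 7: cheapest edge leaving the tree is D–F (13); add F.
MST edges: B–G, B–E, A–E, A–D, B–H, C–H, D–F; total weight 8+7+1+2+7+9+13 = 47.

47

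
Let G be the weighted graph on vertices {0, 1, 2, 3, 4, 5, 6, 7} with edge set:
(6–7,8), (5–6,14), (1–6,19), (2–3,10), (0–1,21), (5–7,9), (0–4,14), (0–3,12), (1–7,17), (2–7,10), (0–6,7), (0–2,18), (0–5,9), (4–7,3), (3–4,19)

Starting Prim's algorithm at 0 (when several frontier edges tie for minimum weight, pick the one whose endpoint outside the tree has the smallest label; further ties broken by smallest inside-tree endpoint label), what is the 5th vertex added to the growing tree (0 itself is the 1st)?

5

Prim's algorithm from 0:
Step 1: cheapest edge leaving the tree is 0–6 (7); add 6.
Step 2: cheapest edge leaving the tree is 6–7 (8); add 7.
Step 3: cheapest edge leaving the tree is 4–7 (3); add 4.
Step 4: cheapest edge leaving the tree is 0–5 (9); add 5.
Step 5: cheapest edge leaving the tree is 2–7 (10); add 2.
Step 6: cheapest edge leaving the tree is 2–3 (10); add 3.
Step 7: cheapest edge leaving the tree is 1–7 (17); add 1.
Vertex order: 0, 6, 7, 4, 5, 2, 3, 1. The 5th vertex is 5.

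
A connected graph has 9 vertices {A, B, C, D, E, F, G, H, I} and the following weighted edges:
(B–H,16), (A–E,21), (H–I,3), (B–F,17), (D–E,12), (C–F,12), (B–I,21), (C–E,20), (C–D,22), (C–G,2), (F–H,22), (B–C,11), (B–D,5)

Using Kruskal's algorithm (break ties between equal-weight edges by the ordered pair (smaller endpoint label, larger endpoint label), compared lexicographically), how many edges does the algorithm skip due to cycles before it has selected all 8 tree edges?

2

Sort edges by weight, then run Kruskal:
C–G (2): add — endpoints in different components.
H–I (3): add — endpoints in different components.
B–D (5): add — endpoints in different components.
B–C (11): add — endpoints in different components.
C–F (12): add — endpoints in different components.
D–E (12): add — endpoints in different components.
B–H (16): add — endpoints in different components.
B–F (17): skip — B and F already connected.
C–E (20): skip — C and E already connected.
A–E (21): add — endpoints in different components.
Edges rejected before the tree was complete: 2.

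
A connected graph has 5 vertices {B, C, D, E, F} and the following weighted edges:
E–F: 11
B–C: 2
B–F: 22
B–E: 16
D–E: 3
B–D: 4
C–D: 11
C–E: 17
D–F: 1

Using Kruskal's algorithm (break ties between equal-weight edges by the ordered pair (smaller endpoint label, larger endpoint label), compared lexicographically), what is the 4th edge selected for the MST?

B-D

Kruskal's algorithm — process edges by increasing weight (ties by edge label):
D–F (1): add — endpoints in different components.
B–C (2): add — endpoints in different components.
D–E (3): add — endpoints in different components.
B–D (4): add — endpoints in different components.
The 4th edge added is B–D.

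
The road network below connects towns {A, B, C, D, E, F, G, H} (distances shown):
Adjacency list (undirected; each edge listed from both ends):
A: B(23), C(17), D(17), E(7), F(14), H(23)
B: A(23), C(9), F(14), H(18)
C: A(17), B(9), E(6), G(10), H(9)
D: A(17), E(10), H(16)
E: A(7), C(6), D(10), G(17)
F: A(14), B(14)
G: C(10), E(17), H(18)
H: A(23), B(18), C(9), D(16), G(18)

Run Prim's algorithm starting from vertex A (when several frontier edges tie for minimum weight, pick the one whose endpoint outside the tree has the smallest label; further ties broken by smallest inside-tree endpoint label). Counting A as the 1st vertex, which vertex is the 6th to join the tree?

D

Prim, starting at A.
Step 1: cheapest edge leaving the tree is A—E (7); add E.
Step 2: cheapest edge leaving the tree is C—E (6); add C.
Step 3: cheapest edge leaving the tree is B—C (9); add B.
Step 4: cheapest edge leaving the tree is C—H (9); add H.
Step 5: cheapest edge leaving the tree is D—E (10); add D.
Step 6: cheapest edge leaving the tree is C—G (10); add G.
Step 7: cheapest edge leaving the tree is A—F (14); add F.
Vertex order: A, E, C, B, H, D, G, F. The 6th vertex is D.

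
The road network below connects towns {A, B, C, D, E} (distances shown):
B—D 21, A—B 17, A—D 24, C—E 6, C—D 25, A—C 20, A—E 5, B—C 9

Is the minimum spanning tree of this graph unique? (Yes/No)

Yes

Kruskal: consider edges lightest-first.
A—E (5): add. Components now {A,E} {B} {C} {D}
C—E (6): add. Components now {A,C,E} {B} {D}
B—C (9): add. Components now {A,B,C,E} {D}
A—B (17): skip — A and B already connected.
A—C (20): skip — A and C already connected.
B—D (21): add. Components now {A,B,C,D,E}
Every non-tree edge has weight strictly greater than the heaviest edge on the tree path between its endpoints, so the MST is unique.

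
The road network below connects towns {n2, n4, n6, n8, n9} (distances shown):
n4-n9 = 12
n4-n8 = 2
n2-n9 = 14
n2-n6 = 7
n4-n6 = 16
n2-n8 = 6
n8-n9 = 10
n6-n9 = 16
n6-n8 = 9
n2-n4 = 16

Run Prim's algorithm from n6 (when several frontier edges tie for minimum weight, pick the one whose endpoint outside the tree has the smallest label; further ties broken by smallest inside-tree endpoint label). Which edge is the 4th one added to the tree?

n8-n9

Prim's algorithm from n6:
Step 1: frontier [n2-n6 7, n6-n8 9, n4-n6 16, n6-n9 16] → take n2-n6 (7); add n2.
Step 2: frontier [n2-n8 6, n2-n9 14, n2-n4 16, n6-n8 9, n4-n6 16, n6-n9 16] → take n2-n8 (6); add n8.
Step 3: frontier [n2-n9 14, n2-n4 16, n4-n6 16, n6-n9 16, n4-n8 2, n8-n9 10] → take n4-n8 (2); add n4.
Step 4: frontier [n2-n9 14, n4-n9 12, n6-n9 16, n8-n9 10] → take n8-n9 (10); add n9.
The 4th edge added is n8-n9.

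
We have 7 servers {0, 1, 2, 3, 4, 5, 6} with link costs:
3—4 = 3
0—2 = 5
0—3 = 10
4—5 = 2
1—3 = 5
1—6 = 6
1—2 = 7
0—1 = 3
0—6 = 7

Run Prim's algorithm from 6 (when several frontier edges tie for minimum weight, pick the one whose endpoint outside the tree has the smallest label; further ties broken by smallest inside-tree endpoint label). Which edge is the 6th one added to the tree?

4-5

Prim, starting at 6.
Step 1: cheapest edge leaving the tree is 1—6 (6); add 1.
Step 2: cheapest edge leaving the tree is 0—1 (3); add 0.
Step 3: cheapest edge leaving the tree is 0—2 (5); add 2.
Step 4: cheapest edge leaving the tree is 1—3 (5); add 3.
Step 5: cheapest edge leaving the tree is 3—4 (3); add 4.
Step 6: cheapest edge leaving the tree is 4—5 (2); add 5.
The 6th edge added is 4—5.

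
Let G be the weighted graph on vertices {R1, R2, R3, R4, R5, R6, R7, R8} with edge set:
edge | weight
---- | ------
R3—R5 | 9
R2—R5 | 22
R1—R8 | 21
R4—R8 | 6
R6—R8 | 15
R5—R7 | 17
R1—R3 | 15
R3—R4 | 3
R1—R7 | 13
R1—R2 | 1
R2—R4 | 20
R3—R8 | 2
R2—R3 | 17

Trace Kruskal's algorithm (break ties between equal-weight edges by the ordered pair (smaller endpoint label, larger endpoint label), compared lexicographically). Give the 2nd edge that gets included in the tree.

Sort edges by weight, then run Kruskal:
R1—R2 (1): add — endpoints in different components.
R3—R8 (2): add — endpoints in different components.
R3—R4 (3): add — endpoints in different components.
R4—R8 (6): skip — R4 and R8 already connected.
R3—R5 (9): add — endpoints in different components.
R1—R7 (13): add — endpoints in different components.
R1—R3 (15): add — endpoints in different components.
R6—R8 (15): add — endpoints in different components.
The 2nd edge added is R3—R8.

R3-R8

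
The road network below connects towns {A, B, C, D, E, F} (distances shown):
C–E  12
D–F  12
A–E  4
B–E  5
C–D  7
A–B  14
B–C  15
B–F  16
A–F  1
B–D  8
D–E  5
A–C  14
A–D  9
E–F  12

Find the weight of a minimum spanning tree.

Prim's algorithm from D:
Step 1: cheapest edge leaving the tree is D–E (5); add E.
Step 2: cheapest edge leaving the tree is A–E (4); add A.
Step 3: cheapest edge leaving the tree is A–F (1); add F.
Step 4: cheapest edge leaving the tree is B–E (5); add B.
Step 5: cheapest edge leaving the tree is C–D (7); add C.
MST edges: D–E, A–E, A–F, B–E, C–D; total weight 5+4+1+5+7 = 22.

22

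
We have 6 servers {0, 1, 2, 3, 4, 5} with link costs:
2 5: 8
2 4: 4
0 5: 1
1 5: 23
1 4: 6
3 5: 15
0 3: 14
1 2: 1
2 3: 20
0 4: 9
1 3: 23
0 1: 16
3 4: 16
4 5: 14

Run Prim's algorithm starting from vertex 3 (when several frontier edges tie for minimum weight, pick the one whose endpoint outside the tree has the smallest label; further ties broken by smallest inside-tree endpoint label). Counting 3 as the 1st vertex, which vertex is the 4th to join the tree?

Prim's algorithm from 3:
Step 1: cheapest edge leaving the tree is 0 3 (14); add 0.
Step 2: cheapest edge leaving the tree is 0 5 (1); add 5.
Step 3: cheapest edge leaving the tree is 2 5 (8); add 2.
Step 4: cheapest edge leaving the tree is 1 2 (1); add 1.
Step 5: cheapest edge leaving the tree is 2 4 (4); add 4.
Vertex order: 3, 0, 5, 2, 1, 4. The 4th vertex is 2.

2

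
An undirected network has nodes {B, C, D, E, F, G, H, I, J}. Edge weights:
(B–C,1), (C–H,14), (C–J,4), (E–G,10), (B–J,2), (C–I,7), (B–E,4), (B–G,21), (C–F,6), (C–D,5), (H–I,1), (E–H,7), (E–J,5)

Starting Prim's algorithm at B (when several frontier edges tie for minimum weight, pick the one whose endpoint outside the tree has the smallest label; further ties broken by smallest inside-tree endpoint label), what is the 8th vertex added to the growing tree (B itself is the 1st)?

Grow the tree from B using Prim:
Step 1: cheapest edge leaving the tree is B–C (1); add C.
Step 2: cheapest edge leaving the tree is B–J (2); add J.
Step 3: cheapest edge leaving the tree is B–E (4); add E.
Step 4: cheapest edge leaving the tree is C–D (5); add D.
Step 5: cheapest edge leaving the tree is C–F (6); add F.
Step 6: cheapest edge leaving the tree is E–H (7); add H.
Step 7: cheapest edge leaving the tree is H–I (1); add I.
Step 8: cheapest edge leaving the tree is E–G (10); add G.
Vertex order: B, C, J, E, D, F, H, I, G. The 8th vertex is I.

I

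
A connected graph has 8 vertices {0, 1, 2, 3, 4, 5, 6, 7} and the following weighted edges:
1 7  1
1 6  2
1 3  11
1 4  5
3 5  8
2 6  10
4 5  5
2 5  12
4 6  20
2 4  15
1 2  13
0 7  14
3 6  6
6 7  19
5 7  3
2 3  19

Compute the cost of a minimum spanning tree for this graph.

Sort edges by weight, then run Kruskal:
1 7 (1): add — endpoints in different components.
1 6 (2): add — endpoints in different components.
5 7 (3): add — endpoints in different components.
1 4 (5): add — endpoints in different components.
4 5 (5): skip — 4 and 5 already connected.
3 6 (6): add — endpoints in different components.
3 5 (8): skip — 3 and 5 already connected.
2 6 (10): add — endpoints in different components.
1 3 (11): skip — 1 and 3 already connected.
2 5 (12): skip — 2 and 5 already connected.
1 2 (13): skip — 1 and 2 already connected.
0 7 (14): add — endpoints in different components.
MST edges: 1 7, 1 6, 5 7, 1 4, 3 6, 2 6, 0 7; total weight 1+2+3+5+6+10+14 = 41.

41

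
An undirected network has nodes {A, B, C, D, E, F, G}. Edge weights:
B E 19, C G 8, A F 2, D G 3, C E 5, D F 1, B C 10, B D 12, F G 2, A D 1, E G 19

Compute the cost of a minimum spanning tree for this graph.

27

Kruskal's algorithm — process edges by increasing weight (ties by edge label):
A D (1): add. Components now {A,D} {B} {C} {E} {F} {G}
D F (1): add. Components now {A,D,F} {B} {C} {E} {G}
A F (2): skip — A and F already connected.
F G (2): add. Components now {A,D,F,G} {B} {C} {E}
D G (3): skip — D and G already connected.
C E (5): add. Components now {A,D,F,G} {B} {C,E}
C G (8): add. Components now {A,C,D,E,F,G} {B}
B C (10): add. Components now {A,B,C,D,E,F,G}
MST edges: A D, D F, F G, C E, C G, B C; total weight 1+1+2+5+8+10 = 27.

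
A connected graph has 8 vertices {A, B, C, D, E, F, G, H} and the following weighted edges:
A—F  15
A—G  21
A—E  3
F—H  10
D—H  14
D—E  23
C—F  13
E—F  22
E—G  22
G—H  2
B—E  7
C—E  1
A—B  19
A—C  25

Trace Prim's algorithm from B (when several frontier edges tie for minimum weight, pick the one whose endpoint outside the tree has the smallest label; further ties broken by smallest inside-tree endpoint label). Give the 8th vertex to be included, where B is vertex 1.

D

Prim, starting at B.
Step 1: frontier [B—E 7, A—B 19] → take B—E (7); add E.
Step 2: frontier [A—B 19, C—E 1, A—E 3, E—F 22, E—G 22, D—E 23] → take C—E (1); add C.
Step 3: frontier [A—B 19, C—F 13, A—C 25, A—E 3, E—F 22, E—G 22, D—E 23] → take A—E (3); add A.
Step 4: frontier [A—F 15, A—G 21, C—F 13, E—F 22, E—G 22, D—E 23] → take C—F (13); add F.
Step 5: frontier [A—G 21, E—G 22, D—E 23, F—H 10] → take F—H (10); add H.
Step 6: frontier [A—G 21, E—G 22, D—E 23, G—H 2, D—H 14] → take G—H (2); add G.
Step 7: frontier [D—E 23, D—H 14] → take D—H (14); add D.
Vertex order: B, E, C, A, F, H, G, D. The 8th vertex is D.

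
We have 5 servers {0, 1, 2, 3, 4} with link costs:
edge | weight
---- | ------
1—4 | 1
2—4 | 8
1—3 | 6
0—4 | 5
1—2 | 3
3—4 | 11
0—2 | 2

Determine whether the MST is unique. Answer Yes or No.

Yes

Kruskal: consider edges lightest-first.
1—4 (1): add — endpoints in different components.
0—2 (2): add — endpoints in different components.
1—2 (3): add — endpoints in different components.
0—4 (5): skip — 0 and 4 already connected.
1—3 (6): add — endpoints in different components.
Every non-tree edge has weight strictly greater than the heaviest edge on the tree path between its endpoints, so the MST is unique.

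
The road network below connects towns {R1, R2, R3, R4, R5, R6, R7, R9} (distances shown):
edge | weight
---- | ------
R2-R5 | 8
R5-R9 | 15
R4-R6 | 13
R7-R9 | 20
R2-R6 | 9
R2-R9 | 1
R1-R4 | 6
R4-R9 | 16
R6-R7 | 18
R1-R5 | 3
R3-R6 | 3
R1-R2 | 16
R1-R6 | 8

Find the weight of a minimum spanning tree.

Sort edges by weight, then run Kruskal:
R2-R9 (1): add — endpoints in different components.
R1-R5 (3): add — endpoints in different components.
R3-R6 (3): add — endpoints in different components.
R1-R4 (6): add — endpoints in different components.
R1-R6 (8): add — endpoints in different components.
R2-R5 (8): add — endpoints in different components.
R2-R6 (9): skip — R2 and R6 already connected.
R4-R6 (13): skip — R4 and R6 already connected.
R5-R9 (15): skip — R9 and R5 already connected.
R1-R2 (16): skip — R2 and R1 already connected.
R4-R9 (16): skip — R4 and R9 already connected.
R6-R7 (18): add — endpoints in different components.
MST edges: R2-R9, R1-R5, R3-R6, R1-R4, R1-R6, R2-R5, R6-R7; total weight 1+3+3+6+8+8+18 = 47.

47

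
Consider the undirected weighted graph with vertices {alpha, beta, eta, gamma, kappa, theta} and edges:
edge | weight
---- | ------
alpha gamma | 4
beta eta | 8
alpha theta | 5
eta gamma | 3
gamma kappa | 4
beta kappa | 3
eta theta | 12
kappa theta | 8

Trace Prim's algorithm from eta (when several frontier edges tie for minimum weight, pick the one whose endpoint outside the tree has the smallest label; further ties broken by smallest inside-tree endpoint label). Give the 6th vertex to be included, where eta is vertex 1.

Grow the tree from eta using Prim:
Step 1: frontier [eta gamma 3, beta eta 8, eta theta 12] → take eta gamma (3); add gamma.
Step 2: frontier [beta eta 8, eta theta 12, alpha gamma 4, gamma kappa 4] → take alpha gamma (4); add alpha.
Step 3: frontier [alpha theta 5, beta eta 8, eta theta 12, gamma kappa 4] → take gamma kappa (4); add kappa.
Step 4: frontier [alpha theta 5, beta eta 8, eta theta 12, beta kappa 3, kappa theta 8] → take beta kappa (3); add beta.
Step 5: frontier [alpha theta 5, eta theta 12, kappa theta 8] → take alpha theta (5); add theta.
Vertex order: eta, gamma, alpha, kappa, beta, theta. The 6th vertex is theta.

theta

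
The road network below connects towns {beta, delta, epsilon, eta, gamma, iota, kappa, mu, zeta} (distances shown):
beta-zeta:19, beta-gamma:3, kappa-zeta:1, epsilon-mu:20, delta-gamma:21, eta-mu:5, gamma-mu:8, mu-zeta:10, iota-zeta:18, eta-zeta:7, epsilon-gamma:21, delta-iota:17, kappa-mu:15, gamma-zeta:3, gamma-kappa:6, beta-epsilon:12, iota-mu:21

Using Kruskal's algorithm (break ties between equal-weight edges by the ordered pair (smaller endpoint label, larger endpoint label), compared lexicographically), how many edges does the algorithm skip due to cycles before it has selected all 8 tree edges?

Kruskal: consider edges lightest-first.
kappa-zeta (1): add — endpoints in different components.
beta-gamma (3): add — endpoints in different components.
gamma-zeta (3): add — endpoints in different components.
eta-mu (5): add — endpoints in different components.
gamma-kappa (6): skip — gamma and kappa already connected.
eta-zeta (7): add — endpoints in different components.
gamma-mu (8): skip — mu and gamma already connected.
mu-zeta (10): skip — mu and zeta already connected.
beta-epsilon (12): add — endpoints in different components.
kappa-mu (15): skip — mu and kappa already connected.
delta-iota (17): add — endpoints in different components.
iota-zeta (18): add — endpoints in different components.
Edges rejected before the tree was complete: 4.

4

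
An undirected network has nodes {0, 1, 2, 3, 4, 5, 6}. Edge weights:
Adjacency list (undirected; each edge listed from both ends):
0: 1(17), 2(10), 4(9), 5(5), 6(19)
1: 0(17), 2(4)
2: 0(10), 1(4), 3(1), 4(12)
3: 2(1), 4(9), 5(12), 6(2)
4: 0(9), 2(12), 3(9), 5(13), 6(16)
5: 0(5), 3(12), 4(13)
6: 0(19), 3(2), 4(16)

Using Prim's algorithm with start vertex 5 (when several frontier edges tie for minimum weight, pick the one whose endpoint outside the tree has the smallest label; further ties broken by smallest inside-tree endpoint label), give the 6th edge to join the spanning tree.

Grow the tree from 5 using Prim:
Step 1: frontier [0 5 5, 3 5 12, 4 5 13] → take 0 5 (5); add 0.
Step 2: frontier [0 4 9, 0 2 10, 0 1 17, 0 6 19, 3 5 12, 4 5 13] → take 0 4 (9); add 4.
Step 3: frontier [0 2 10, 0 1 17, 0 6 19, 3 4 9, 2 4 12, 4 6 16, 3 5 12] → take 3 4 (9); add 3.
Step 4: frontier [0 2 10, 0 1 17, 0 6 19, 2 3 1, 3 6 2, 2 4 12, 4 6 16] → take 2 3 (1); add 2.
Step 5: frontier [0 1 17, 0 6 19, 1 2 4, 3 6 2, 4 6 16] → take 3 6 (2); add 6.
Step 6: frontier [0 1 17, 1 2 4] → take 1 2 (4); add 1.
The 6th edge added is 1 2.

1-2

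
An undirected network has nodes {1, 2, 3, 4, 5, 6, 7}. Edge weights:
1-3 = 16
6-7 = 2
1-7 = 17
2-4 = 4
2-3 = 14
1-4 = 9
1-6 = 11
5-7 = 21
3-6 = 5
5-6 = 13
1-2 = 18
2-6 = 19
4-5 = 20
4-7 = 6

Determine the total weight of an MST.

Prim, starting at 2.
Step 1: frontier [2-4 4, 2-3 14, 1-2 18, 2-6 19] → take 2-4 (4); add 4.
Step 2: frontier [2-3 14, 1-2 18, 2-6 19, 4-7 6, 1-4 9, 4-5 20] → take 4-7 (6); add 7.
Step 3: frontier [2-3 14, 1-2 18, 2-6 19, 1-4 9, 4-5 20, 6-7 2, 1-7 17, 5-7 21] → take 6-7 (2); add 6.
Step 4: frontier [2-3 14, 1-2 18, 1-4 9, 4-5 20, 3-6 5, 1-6 11, 5-6 13, 1-7 17, 5-7 21] → take 3-6 (5); add 3.
Step 5: frontier [1-2 18, 1-3 16, 1-4 9, 4-5 20, 1-6 11, 5-6 13, 1-7 17, 5-7 21] → take 1-4 (9); add 1.
Step 6: frontier [4-5 20, 5-6 13, 5-7 21] → take 5-6 (13); add 5.
MST edges: 2-4, 4-7, 6-7, 3-6, 1-4, 5-6; total weight 4+6+2+5+9+13 = 39.

39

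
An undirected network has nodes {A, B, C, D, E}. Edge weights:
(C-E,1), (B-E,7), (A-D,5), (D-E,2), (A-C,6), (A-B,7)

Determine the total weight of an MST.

Grow the tree from C using Prim:
Step 1: cheapest edge leaving the tree is C-E (1); add E.
Step 2: cheapest edge leaving the tree is D-E (2); add D.
Step 3: cheapest edge leaving the tree is A-D (5); add A.
Step 4: cheapest edge leaving the tree is A-B (7); add B.
MST edges: C-E, D-E, A-D, A-B; total weight 1+2+5+7 = 15.

15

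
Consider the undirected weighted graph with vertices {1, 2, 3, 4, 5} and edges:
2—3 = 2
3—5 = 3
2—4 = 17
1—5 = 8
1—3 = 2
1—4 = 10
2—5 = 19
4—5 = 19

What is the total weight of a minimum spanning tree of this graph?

Kruskal: consider edges lightest-first.
1—3 (2): add — endpoints in different components.
2—3 (2): add — endpoints in different components.
3—5 (3): add — endpoints in different components.
1—5 (8): skip — 1 and 5 already connected.
1—4 (10): add — endpoints in different components.
MST edges: 1—3, 2—3, 3—5, 1—4; total weight 2+2+3+10 = 17.

17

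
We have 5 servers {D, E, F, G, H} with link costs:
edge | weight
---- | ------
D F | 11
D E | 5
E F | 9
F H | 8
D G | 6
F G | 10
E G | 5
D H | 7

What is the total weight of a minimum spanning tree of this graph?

25

Grow the tree from D using Prim:
Step 1: frontier [D E 5, D G 6, D H 7, D F 11] → take D E (5); add E.
Step 2: frontier [D G 6, D H 7, D F 11, E G 5, E F 9] → take E G (5); add G.
Step 3: frontier [D H 7, D F 11, E F 9, F G 10] → take D H (7); add H.
Step 4: frontier [D F 11, E F 9, F G 10, F H 8] → take F H (8); add F.
MST edges: D E, E G, D H, F H; total weight 5+5+7+8 = 25.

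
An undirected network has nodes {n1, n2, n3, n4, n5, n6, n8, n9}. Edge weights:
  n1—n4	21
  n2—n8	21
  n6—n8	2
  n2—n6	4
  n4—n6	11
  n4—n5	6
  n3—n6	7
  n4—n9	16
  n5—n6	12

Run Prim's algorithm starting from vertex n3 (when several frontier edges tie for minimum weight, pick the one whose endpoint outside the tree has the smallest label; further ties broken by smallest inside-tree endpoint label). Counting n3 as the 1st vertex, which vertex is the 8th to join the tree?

Grow the tree from n3 using Prim:
Step 1: frontier [n3—n6 7] → take n3—n6 (7); add n6.
Step 2: frontier [n6—n8 2, n2—n6 4, n4—n6 11, n5—n6 12] → take n6—n8 (2); add n8.
Step 3: frontier [n2—n6 4, n4—n6 11, n5—n6 12, n2—n8 21] → take n2—n6 (4); add n2.
Step 4: frontier [n4—n6 11, n5—n6 12] → take n4—n6 (11); add n4.
Step 5: frontier [n4—n5 6, n4—n9 16, n1—n4 21, n5—n6 12] → take n4—n5 (6); add n5.
Step 6: frontier [n4—n9 16, n1—n4 21] → take n4—n9 (16); add n9.
Step 7: frontier [n1—n4 21] → take n1—n4 (21); add n1.
Vertex order: n3, n6, n8, n2, n4, n5, n9, n1. The 8th vertex is n1.

n1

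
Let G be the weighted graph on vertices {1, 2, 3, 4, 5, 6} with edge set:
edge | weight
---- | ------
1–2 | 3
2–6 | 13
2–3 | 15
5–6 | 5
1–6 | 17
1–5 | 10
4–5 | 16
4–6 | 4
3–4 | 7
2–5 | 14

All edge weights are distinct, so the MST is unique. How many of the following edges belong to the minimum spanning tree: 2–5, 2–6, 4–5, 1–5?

Sort edges by weight, then run Kruskal:
1–2 (3): add. Components now {1,2} {3} {4} {5} {6}
4–6 (4): add. Components now {1,2} {3} {4,6} {5}
5–6 (5): add. Components now {1,2} {3} {4,5,6}
3–4 (7): add. Components now {1,2} {3,4,5,6}
1–5 (10): add. Components now {1,2,3,4,5,6}
MST edge set: {1–2, 4–6, 5–6, 3–4, 1–5}.
Of the listed edges, {1–5} are in the MST → 1.

1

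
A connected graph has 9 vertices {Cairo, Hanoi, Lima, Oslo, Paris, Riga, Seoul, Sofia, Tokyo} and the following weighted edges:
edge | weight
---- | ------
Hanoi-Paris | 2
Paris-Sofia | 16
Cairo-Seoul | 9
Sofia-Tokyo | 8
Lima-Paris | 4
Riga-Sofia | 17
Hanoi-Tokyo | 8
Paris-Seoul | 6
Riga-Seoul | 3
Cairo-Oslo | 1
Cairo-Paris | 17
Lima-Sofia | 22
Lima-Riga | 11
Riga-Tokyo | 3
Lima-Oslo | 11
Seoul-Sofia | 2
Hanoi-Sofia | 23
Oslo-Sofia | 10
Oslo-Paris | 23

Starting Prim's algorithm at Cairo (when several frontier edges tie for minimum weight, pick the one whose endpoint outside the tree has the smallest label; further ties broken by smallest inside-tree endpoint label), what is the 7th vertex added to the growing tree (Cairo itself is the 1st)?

Paris

Prim's algorithm from Cairo:
Step 1: cheapest edge leaving the tree is Cairo-Oslo (1); add Oslo.
Step 2: cheapest edge leaving the tree is Cairo-Seoul (9); add Seoul.
Step 3: cheapest edge leaving the tree is Seoul-Sofia (2); add Sofia.
Step 4: cheapest edge leaving the tree is Riga-Seoul (3); add Riga.
Step 5: cheapest edge leaving the tree is Riga-Tokyo (3); add Tokyo.
Step 6: cheapest edge leaving the tree is Paris-Seoul (6); add Paris.
Step 7: cheapest edge leaving the tree is Hanoi-Paris (2); add Hanoi.
Step 8: cheapest edge leaving the tree is Lima-Paris (4); add Lima.
Vertex order: Cairo, Oslo, Seoul, Sofia, Riga, Tokyo, Paris, Hanoi, Lima. The 7th vertex is Paris.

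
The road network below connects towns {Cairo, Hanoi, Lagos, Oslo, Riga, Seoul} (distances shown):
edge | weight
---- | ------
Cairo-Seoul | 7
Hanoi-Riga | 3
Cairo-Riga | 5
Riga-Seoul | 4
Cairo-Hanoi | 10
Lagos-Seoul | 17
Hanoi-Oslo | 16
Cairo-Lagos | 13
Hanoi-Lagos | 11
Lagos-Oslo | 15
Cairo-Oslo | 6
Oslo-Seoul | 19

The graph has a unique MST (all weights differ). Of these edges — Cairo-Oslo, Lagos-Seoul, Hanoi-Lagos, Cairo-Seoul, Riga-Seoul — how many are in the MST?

Kruskal's algorithm — process edges by increasing weight (ties by edge label):
Hanoi-Riga (3): add — endpoints in different components.
Riga-Seoul (4): add — endpoints in different components.
Cairo-Riga (5): add — endpoints in different components.
Cairo-Oslo (6): add — endpoints in different components.
Cairo-Seoul (7): skip — Cairo and Seoul already connected.
Cairo-Hanoi (10): skip — Cairo and Hanoi already connected.
Hanoi-Lagos (11): add — endpoints in different components.
MST edge set: {Hanoi-Riga, Riga-Seoul, Cairo-Riga, Cairo-Oslo, Hanoi-Lagos}.
Of the listed edges, {Cairo-Oslo, Hanoi-Lagos, Riga-Seoul} are in the MST → 3.

3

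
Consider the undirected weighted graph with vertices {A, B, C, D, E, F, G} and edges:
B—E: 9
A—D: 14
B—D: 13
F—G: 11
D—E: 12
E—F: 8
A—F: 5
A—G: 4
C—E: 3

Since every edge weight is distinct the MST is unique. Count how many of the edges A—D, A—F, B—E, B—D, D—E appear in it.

Kruskal: consider edges lightest-first.
C—E (3): add — endpoints in different components.
A—G (4): add — endpoints in different components.
A—F (5): add — endpoints in different components.
E—F (8): add — endpoints in different components.
B—E (9): add — endpoints in different components.
F—G (11): skip — F and G already connected.
D—E (12): add — endpoints in different components.
MST edge set: {C—E, A—G, A—F, E—F, B—E, D—E}.
Of the listed edges, {A—F, B—E, D—E} are in the MST → 3.

3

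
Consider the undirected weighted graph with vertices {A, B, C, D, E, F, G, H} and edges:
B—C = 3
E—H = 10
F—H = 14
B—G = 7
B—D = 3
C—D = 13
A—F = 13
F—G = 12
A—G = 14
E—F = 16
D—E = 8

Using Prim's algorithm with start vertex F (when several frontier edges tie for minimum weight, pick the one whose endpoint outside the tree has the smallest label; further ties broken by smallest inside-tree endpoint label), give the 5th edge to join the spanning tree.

D-E

Grow the tree from F using Prim:
Step 1: frontier [F—G 12, A—F 13, F—H 14, E—F 16] → take F—G (12); add G.
Step 2: frontier [A—F 13, F—H 14, E—F 16, B—G 7, A—G 14] → take B—G (7); add B.
Step 3: frontier [B—C 3, B—D 3, A—F 13, F—H 14, E—F 16, A—G 14] → take B—C (3); add C.
Step 4: frontier [B—D 3, C—D 13, A—F 13, F—H 14, E—F 16, A—G 14] → take B—D (3); add D.
Step 5: frontier [D—E 8, A—F 13, F—H 14, E—F 16, A—G 14] → take D—E (8); add E.
Step 6: frontier [E—H 10, A—F 13, F—H 14, A—G 14] → take E—H (10); add H.
Step 7: frontier [A—F 13, A—G 14] → take A—F (13); add A.
The 5th edge added is D—E.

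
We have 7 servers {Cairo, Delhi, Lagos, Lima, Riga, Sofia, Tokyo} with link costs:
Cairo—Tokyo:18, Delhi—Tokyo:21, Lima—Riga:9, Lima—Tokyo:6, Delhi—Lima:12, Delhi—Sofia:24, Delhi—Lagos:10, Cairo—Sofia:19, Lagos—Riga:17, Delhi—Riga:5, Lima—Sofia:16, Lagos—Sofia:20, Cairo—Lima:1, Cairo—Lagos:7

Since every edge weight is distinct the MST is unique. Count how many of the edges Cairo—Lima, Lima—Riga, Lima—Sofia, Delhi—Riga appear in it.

4

Kruskal's algorithm — process edges by increasing weight (ties by edge label):
Cairo—Lima (1): add. Components now {Riga} {Cairo,Lima} {Lagos} {Tokyo} {Sofia} {Delhi}
Delhi—Riga (5): add. Components now {Delhi,Riga} {Cairo,Lima} {Lagos} {Tokyo} {Sofia}
Lima—Tokyo (6): add. Components now {Delhi,Riga} {Cairo,Lima,Tokyo} {Lagos} {Sofia}
Cairo—Lagos (7): add. Components now {Delhi,Riga} {Cairo,Lagos,Lima,Tokyo} {Sofia}
Lima—Riga (9): add. Components now {Cairo,Delhi,Lagos,Lima,Riga,Tokyo} {Sofia}
Delhi—Lagos (10): skip — Lagos and Delhi already connected.
Delhi—Lima (12): skip — Lima and Delhi already connected.
Lima—Sofia (16): add. Components now {Cairo,Delhi,Lagos,Lima,Riga,Sofia,Tokyo}
MST edge set: {Cairo—Lima, Delhi—Riga, Lima—Tokyo, Cairo—Lagos, Lima—Riga, Lima—Sofia}.
Of the listed edges, {Cairo—Lima, Lima—Riga, Lima—Sofia, Delhi—Riga} are in the MST → 4.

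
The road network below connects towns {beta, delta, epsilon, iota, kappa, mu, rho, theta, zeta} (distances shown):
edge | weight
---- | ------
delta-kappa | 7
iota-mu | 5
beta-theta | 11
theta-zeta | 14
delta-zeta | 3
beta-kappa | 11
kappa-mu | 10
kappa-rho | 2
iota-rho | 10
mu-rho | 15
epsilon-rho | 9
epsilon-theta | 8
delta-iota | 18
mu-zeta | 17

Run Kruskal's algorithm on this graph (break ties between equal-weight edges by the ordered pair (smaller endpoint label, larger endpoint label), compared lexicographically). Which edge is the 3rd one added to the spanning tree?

Sort edges by weight, then run Kruskal:
kappa-rho (2): add — endpoints in different components.
delta-zeta (3): add — endpoints in different components.
iota-mu (5): add — endpoints in different components.
delta-kappa (7): add — endpoints in different components.
epsilon-theta (8): add — endpoints in different components.
epsilon-rho (9): add — endpoints in different components.
iota-rho (10): add — endpoints in different components.
kappa-mu (10): skip — kappa and mu already connected.
beta-kappa (11): add — endpoints in different components.
The 3rd edge added is iota-mu.

iota-mu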